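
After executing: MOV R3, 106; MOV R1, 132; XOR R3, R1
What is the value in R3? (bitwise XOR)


Register state trace:
  MOV R3, 106  → R3 = 106 (0b01101010)
  MOV R1, 132  → R1 = 132 (0b10000100)
  XOR R3, R1  → R3 = 106 XOR 132 = 238 (0b11101110)
Final: R3 = 238

238


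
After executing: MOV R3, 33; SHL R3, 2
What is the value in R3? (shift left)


Register state trace:
  MOV R3, 33  → R3 = 33
  SHL R3, 2  → R3 = 33 << 2 = 33 * 2^2 = 132
Final: R3 = 132

132


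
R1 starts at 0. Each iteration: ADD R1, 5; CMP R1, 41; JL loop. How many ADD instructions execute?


Loop trace (R1 starts at 0, target 41, step 5):
  ADD #1: R1 = 0 + 5 = 5  → 5 < 41, loop
  ADD #2: R1 = 5 + 5 = 10  → 10 < 41, loop
  ADD #3: R1 = 10 + 5 = 15  → 15 < 41, loop
  ADD #4: R1 = 15 + 5 = 20  → 20 < 41, loop
  ADD #5: R1 = 20 + 5 = 25  → 25 < 41, loop
  ADD #6: R1 = 25 + 5 = 30  → 30 < 41, loop
  ADD #7: R1 = 30 + 5 = 35  → 35 < 41, loop
  ADD #8: R1 = 35 + 5 = 40  → 40 < 41, loop
  ADD #9: R1 = 40 + 5 = 45  → 45 >= 41, exit
Total ADD instructions: 9

9


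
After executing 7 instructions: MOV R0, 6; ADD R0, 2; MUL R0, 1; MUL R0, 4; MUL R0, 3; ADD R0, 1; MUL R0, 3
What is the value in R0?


Register state trace:
  MOV R0, 6  → R0 = 6
  ADD R0, 2  → R0 = 6 + 2 = 8
  MUL R0, 1  → R0 = 8 * 1 = 8
  MUL R0, 4  → R0 = 8 * 4 = 32
  MUL R0, 3  → R0 = 32 * 3 = 96
  ADD R0, 1  → R0 = 96 + 1 = 97
  MUL R0, 3  → R0 = 97 * 3 = 291
Final: R0 = 291

291


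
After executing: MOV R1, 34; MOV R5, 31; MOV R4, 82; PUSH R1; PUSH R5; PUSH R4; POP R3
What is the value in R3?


Stack trace (top is rightmost):
  MOV R1, 34  → R1 = 34
  MOV R5, 31  → R5 = 31
  MOV R4, 82  → R4 = 82
  PUSH R1  → stack: [34]
  PUSH R5  → stack: [34, 31]
  PUSH R4  → stack: [34, 31, 82]
  POP R3  → R3 = 82, stack: [34, 31]
Final: R3 = 82

82


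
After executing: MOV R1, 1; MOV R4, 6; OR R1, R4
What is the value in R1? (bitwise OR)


Register state trace:
  MOV R1, 1  → R1 = 1 (0b00000001)
  MOV R4, 6  → R4 = 6 (0b00000110)
  OR R1, R4   → R1 = 1 OR 6 = 7 (0b00000111)
Final: R1 = 7

7


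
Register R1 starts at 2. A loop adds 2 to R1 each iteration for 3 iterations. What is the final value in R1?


Starting value: R1 = 2
  Iter 1: R1 = 2 + 2 = 4
  Iter 2: R1 = 4 + 2 = 6
  Iter 3: R1 = 6 + 2 = 8
Final: R1 = 8

8


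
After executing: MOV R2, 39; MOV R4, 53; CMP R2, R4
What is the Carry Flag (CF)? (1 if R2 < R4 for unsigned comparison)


Register state trace:
  MOV R2, 39  → R2 = 39
  MOV R4, 53  → R4 = 53
  CMP R2, R4  → unsigned 39 - 53: borrow occurs
  39 < 53, so CF = 1
CF = 1

1


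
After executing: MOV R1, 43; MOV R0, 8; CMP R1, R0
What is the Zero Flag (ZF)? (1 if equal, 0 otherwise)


Register state trace:
  MOV R1, 43  → R1 = 43
  MOV R0, 8  → R0 = 8
  CMP R1, R0  → computes 43 - 8 = 35
  Result is nonzero, so values are not equal
ZF = 0

0


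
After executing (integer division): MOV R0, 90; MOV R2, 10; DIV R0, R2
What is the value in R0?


Register state trace:
  MOV R0, 90  → R0 = 90
  MOV R2, 10  → R2 = 10
  DIV R0, R2  → R0 = 90 // 10 = 9
Final: R0 = 9

9


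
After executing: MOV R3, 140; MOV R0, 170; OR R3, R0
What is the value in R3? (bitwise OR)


Register state trace:
  MOV R3, 140  → R3 = 140 (0b10001100)
  MOV R0, 170  → R0 = 170 (0b10101010)
  OR R3, R0   → R3 = 140 OR 170 = 174 (0b10101110)
Final: R3 = 174

174


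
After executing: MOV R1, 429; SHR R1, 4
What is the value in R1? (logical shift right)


Register state trace:
  MOV R1, 429  → R1 = 429
  SHR R1, 4  → R1 = 429 >> 4 = 429 // 2^4 = 26
Final: R1 = 26

26


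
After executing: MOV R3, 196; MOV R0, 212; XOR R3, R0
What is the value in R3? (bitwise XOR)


Register state trace:
  MOV R3, 196  → R3 = 196 (0b11000100)
  MOV R0, 212  → R0 = 212 (0b11010100)
  XOR R3, R0  → R3 = 196 XOR 212 = 16 (0b00010000)
Final: R3 = 16

16


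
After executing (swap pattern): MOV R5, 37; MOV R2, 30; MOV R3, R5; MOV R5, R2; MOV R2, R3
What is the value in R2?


Register state trace (swap pattern):
  MOV R5, 37  → R5 = 37
  MOV R2, 30  → R2 = 30
  MOV R3, R5  → R3 = 37  (save R5)
  MOV R5, R2  → R5 = 30  (R5 gets R2's value)
  MOV R2, R3  → R2 = 37  (R2 gets saved value)
Final: R2 = 37

37


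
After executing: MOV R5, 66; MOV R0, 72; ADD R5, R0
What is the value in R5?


Register state trace:
  MOV R5, 66  → R5 = 66
  MOV R0, 72  → R0 = 72
  ADD R5, R0  → R5 = 66 + 72 = 138
Final: R5 = 138

138


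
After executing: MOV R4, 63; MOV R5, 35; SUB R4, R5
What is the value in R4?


Register state trace:
  MOV R4, 63  → R4 = 63
  MOV R5, 35  → R5 = 35
  SUB R4, R5  → R4 = 63 - 35 = 28
Final: R4 = 28

28


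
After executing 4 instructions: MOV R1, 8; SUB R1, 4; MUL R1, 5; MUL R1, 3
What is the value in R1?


Register state trace:
  MOV R1, 8  → R1 = 8
  SUB R1, 4  → R1 = 8 - 4 = 4
  MUL R1, 5  → R1 = 4 * 5 = 20
  MUL R1, 3  → R1 = 20 * 3 = 60
Final: R1 = 60

60


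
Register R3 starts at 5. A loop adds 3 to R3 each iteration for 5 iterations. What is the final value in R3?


Starting value: R3 = 5
  Iter 1: R3 = 5 + 3 = 8
  Iter 2: R3 = 8 + 3 = 11
  Iter 3: R3 = 11 + 3 = 14
  Iter 4: R3 = 14 + 3 = 17
  Iter 5: R3 = 17 + 3 = 20
Final: R3 = 20

20


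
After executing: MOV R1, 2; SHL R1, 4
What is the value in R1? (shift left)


Register state trace:
  MOV R1, 2  → R1 = 2
  SHL R1, 4  → R1 = 2 << 4 = 2 * 2^4 = 32
Final: R1 = 32

32


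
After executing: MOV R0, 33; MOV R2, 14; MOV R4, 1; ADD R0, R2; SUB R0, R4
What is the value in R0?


Register state trace:
  MOV R0, 33  → R0 = 33
  MOV R2, 14  → R2 = 14
  MOV R4, 1  → R4 = 1
  ADD R0, R2  → R0 = 33 + 14 = 47
  SUB R0, R4  → R0 = 47 - 1 = 46
Final: R0 = 46

46


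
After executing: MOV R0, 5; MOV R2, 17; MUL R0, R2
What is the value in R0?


Register state trace:
  MOV R0, 5  → R0 = 5
  MOV R2, 17  → R2 = 17
  MUL R0, R2  → R0 = 5 * 17 = 85
Final: R0 = 85

85


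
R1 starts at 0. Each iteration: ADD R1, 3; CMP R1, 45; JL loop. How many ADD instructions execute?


Loop trace (R1 starts at 0, target 45, step 3):
  ADD #1: R1 = 0 + 3 = 3  → 3 < 45, loop
  ADD #2: R1 = 3 + 3 = 6  → 6 < 45, loop
  ADD #3: R1 = 6 + 3 = 9  → 9 < 45, loop
  ADD #4: R1 = 9 + 3 = 12  → 12 < 45, loop
  ADD #5: R1 = 12 + 3 = 15  → 15 < 45, loop
  ADD #6: R1 = 15 + 3 = 18  → 18 < 45, loop
  ADD #7: R1 = 18 + 3 = 21  → 21 < 45, loop
  ADD #8: R1 = 21 + 3 = 24  → 24 < 45, loop
  ADD #9: R1 = 24 + 3 = 27  → 27 < 45, loop
  ADD #10: R1 = 27 + 3 = 30  → 30 < 45, loop
  ADD #11: R1 = 30 + 3 = 33  → 33 < 45, loop
  ADD #12: R1 = 33 + 3 = 36  → 36 < 45, loop
  ADD #13: R1 = 36 + 3 = 39  → 39 < 45, loop
  ADD #14: R1 = 39 + 3 = 42  → 42 < 45, loop
  ADD #15: R1 = 42 + 3 = 45  → 45 >= 45, exit
Total ADD instructions: 15

15


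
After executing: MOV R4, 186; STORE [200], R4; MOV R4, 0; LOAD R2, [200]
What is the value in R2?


Register and memory trace:
  MOV R4, 186  → R4 = 186
  STORE [200], R4  → mem[200] = 186
  MOV R4, 0  → R4 = 0
  LOAD R2, [200]  → R2 = mem[200] = 186
Final: R2 = 186

186


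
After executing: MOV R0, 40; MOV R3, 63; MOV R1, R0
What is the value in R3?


Register state trace:
  MOV R0, 40  → R0 = 40
  MOV R3, 63  → R3 = 63
  MOV R1, R0  → R1 = 40
Final: R3 = 63

63


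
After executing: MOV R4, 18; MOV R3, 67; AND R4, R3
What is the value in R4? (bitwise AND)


Register state trace:
  MOV R4, 18  → R4 = 18 (0b00010010)
  MOV R3, 67  → R3 = 67 (0b01000011)
  AND R4, R3  → R4 = 18 AND 67 = 2 (0b00000010)
Final: R4 = 2

2


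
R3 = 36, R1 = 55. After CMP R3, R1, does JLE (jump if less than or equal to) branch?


Trace:
  R3 = 36, R1 = 55
  CMP R3, R1  → compares 36 vs 55
  JLE checks: is 36 less than or equal to 55?
  36 < 55, so condition is true
Branch taken: Yes

Yes


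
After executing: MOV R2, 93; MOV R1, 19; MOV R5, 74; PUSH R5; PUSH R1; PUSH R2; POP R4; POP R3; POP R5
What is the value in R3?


Stack trace (top is rightmost):
  MOV R2, 93  → R2 = 93
  MOV R1, 19  → R1 = 19
  MOV R5, 74  → R5 = 74
  PUSH R5  → stack: [74]
  PUSH R1  → stack: [74, 19]
  PUSH R2  → stack: [74, 19, 93]
  POP R4  → R4 = 93, stack: [74, 19]
  POP R3  → R3 = 19, stack: [74]
  POP R5  → R5 = 74, stack: []
Final: R3 = 19

19


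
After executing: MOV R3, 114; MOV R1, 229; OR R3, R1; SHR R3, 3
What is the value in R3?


Register state trace:
  MOV R3, 114  → R3 = 114 (0b01110010)
  MOV R1, 229  → R1 = 229 (0b11100101)
  OR R3, R1  → R3 = 114 OR 229 = 247 (0b11110111)
  SHR R3, 3  → R3 = 247 >> 3 = 30
Final: R3 = 30

30


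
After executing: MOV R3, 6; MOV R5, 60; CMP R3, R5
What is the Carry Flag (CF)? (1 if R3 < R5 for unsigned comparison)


Register state trace:
  MOV R3, 6  → R3 = 6
  MOV R5, 60  → R5 = 60
  CMP R3, R5  → unsigned 6 - 60: borrow occurs
  6 < 60, so CF = 1
CF = 1

1


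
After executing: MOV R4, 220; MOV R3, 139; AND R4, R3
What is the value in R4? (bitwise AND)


Register state trace:
  MOV R4, 220  → R4 = 220 (0b11011100)
  MOV R3, 139  → R3 = 139 (0b10001011)
  AND R4, R3  → R4 = 220 AND 139 = 136 (0b10001000)
Final: R4 = 136

136


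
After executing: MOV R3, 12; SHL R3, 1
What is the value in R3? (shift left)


Register state trace:
  MOV R3, 12  → R3 = 12
  SHL R3, 1  → R3 = 12 << 1 = 12 * 2^1 = 24
Final: R3 = 24

24


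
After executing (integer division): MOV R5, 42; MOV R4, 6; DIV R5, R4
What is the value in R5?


Register state trace:
  MOV R5, 42  → R5 = 42
  MOV R4, 6  → R4 = 6
  DIV R5, R4  → R5 = 42 // 6 = 7
Final: R5 = 7

7


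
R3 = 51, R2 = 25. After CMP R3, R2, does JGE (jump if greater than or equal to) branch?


Trace:
  R3 = 51, R2 = 25
  CMP R3, R2  → compares 51 vs 25
  JGE checks: is 51 greater than or equal to 25?
  51 > 25, so condition is true
Branch taken: Yes

Yes


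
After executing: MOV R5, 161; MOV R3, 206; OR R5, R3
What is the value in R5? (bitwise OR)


Register state trace:
  MOV R5, 161  → R5 = 161 (0b10100001)
  MOV R3, 206  → R3 = 206 (0b11001110)
  OR R5, R3   → R5 = 161 OR 206 = 239 (0b11101111)
Final: R5 = 239

239


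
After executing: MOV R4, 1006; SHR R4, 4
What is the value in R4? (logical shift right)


Register state trace:
  MOV R4, 1006  → R4 = 1006
  SHR R4, 4  → R4 = 1006 >> 4 = 1006 // 2^4 = 62
Final: R4 = 62

62


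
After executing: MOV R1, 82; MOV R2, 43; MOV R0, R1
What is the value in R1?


Register state trace:
  MOV R1, 82  → R1 = 82
  MOV R2, 43  → R2 = 43
  MOV R0, R1  → R0 = 82
Final: R1 = 82

82


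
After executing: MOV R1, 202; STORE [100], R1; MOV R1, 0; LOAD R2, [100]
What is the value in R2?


Register and memory trace:
  MOV R1, 202  → R1 = 202
  STORE [100], R1  → mem[100] = 202
  MOV R1, 0  → R1 = 0
  LOAD R2, [100]  → R2 = mem[100] = 202
Final: R2 = 202

202


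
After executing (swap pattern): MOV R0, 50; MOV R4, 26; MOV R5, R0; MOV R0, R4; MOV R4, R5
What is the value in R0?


Register state trace (swap pattern):
  MOV R0, 50  → R0 = 50
  MOV R4, 26  → R4 = 26
  MOV R5, R0  → R5 = 50  (save R0)
  MOV R0, R4  → R0 = 26  (R0 gets R4's value)
  MOV R4, R5  → R4 = 50  (R4 gets saved value)
Final: R0 = 26

26


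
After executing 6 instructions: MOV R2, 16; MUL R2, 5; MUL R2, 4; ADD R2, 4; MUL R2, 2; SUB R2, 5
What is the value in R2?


Register state trace:
  MOV R2, 16  → R2 = 16
  MUL R2, 5  → R2 = 16 * 5 = 80
  MUL R2, 4  → R2 = 80 * 4 = 320
  ADD R2, 4  → R2 = 320 + 4 = 324
  MUL R2, 2  → R2 = 324 * 2 = 648
  SUB R2, 5  → R2 = 648 - 5 = 643
Final: R2 = 643

643


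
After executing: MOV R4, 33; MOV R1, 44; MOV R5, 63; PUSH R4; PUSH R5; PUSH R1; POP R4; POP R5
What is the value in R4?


Stack trace (top is rightmost):
  MOV R4, 33  → R4 = 33
  MOV R1, 44  → R1 = 44
  MOV R5, 63  → R5 = 63
  PUSH R4  → stack: [33]
  PUSH R5  → stack: [33, 63]
  PUSH R1  → stack: [33, 63, 44]
  POP R4  → R4 = 44, stack: [33, 63]
  POP R5  → R5 = 63, stack: [33]
Final: R4 = 44

44


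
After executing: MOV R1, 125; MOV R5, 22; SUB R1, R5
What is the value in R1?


Register state trace:
  MOV R1, 125  → R1 = 125
  MOV R5, 22  → R5 = 22
  SUB R1, R5  → R1 = 125 - 22 = 103
Final: R1 = 103

103


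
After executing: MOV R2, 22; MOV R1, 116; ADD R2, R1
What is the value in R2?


Register state trace:
  MOV R2, 22  → R2 = 22
  MOV R1, 116  → R1 = 116
  ADD R2, R1  → R2 = 22 + 116 = 138
Final: R2 = 138

138


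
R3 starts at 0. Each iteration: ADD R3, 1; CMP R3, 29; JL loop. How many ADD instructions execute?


Loop trace (R3 starts at 0, target 29, step 1):
  ADD #1: R3 = 0 + 1 = 1  → 1 < 29, loop
  ADD #2: R3 = 1 + 1 = 2  → 2 < 29, loop
  ADD #3: R3 = 2 + 1 = 3  → 3 < 29, loop
  ADD #4: R3 = 3 + 1 = 4  → 4 < 29, loop
  ADD #5: R3 = 4 + 1 = 5  → 5 < 29, loop
  ADD #6: R3 = 5 + 1 = 6  → 6 < 29, loop
  ADD #7: R3 = 6 + 1 = 7  → 7 < 29, loop
  ADD #8: R3 = 7 + 1 = 8  → 8 < 29, loop
  ADD #9: R3 = 8 + 1 = 9  → 9 < 29, loop
  ADD #10: R3 = 9 + 1 = 10  → 10 < 29, loop
  ADD #11: R3 = 10 + 1 = 11  → 11 < 29, loop
  ADD #12: R3 = 11 + 1 = 12  → 12 < 29, loop
  ADD #13: R3 = 12 + 1 = 13  → 13 < 29, loop
  ADD #14: R3 = 13 + 1 = 14  → 14 < 29, loop
  ADD #15: R3 = 14 + 1 = 15  → 15 < 29, loop
  ADD #16: R3 = 15 + 1 = 16  → 16 < 29, loop
  ADD #17: R3 = 16 + 1 = 17  → 17 < 29, loop
  ADD #18: R3 = 17 + 1 = 18  → 18 < 29, loop
  ADD #19: R3 = 18 + 1 = 19  → 19 < 29, loop
  ADD #20: R3 = 19 + 1 = 20  → 20 < 29, loop
  ADD #21: R3 = 20 + 1 = 21  → 21 < 29, loop
  ADD #22: R3 = 21 + 1 = 22  → 22 < 29, loop
  ADD #23: R3 = 22 + 1 = 23  → 23 < 29, loop
  ADD #24: R3 = 23 + 1 = 24  → 24 < 29, loop
  ADD #25: R3 = 24 + 1 = 25  → 25 < 29, loop
  ADD #26: R3 = 25 + 1 = 26  → 26 < 29, loop
  ADD #27: R3 = 26 + 1 = 27  → 27 < 29, loop
  ADD #28: R3 = 27 + 1 = 28  → 28 < 29, loop
  ADD #29: R3 = 28 + 1 = 29  → 29 >= 29, exit
Total ADD instructions: 29

29


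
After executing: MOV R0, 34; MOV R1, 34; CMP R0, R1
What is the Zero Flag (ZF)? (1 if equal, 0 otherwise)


Register state trace:
  MOV R0, 34  → R0 = 34
  MOV R1, 34  → R1 = 34
  CMP R0, R1  → computes 34 - 34 = 0
  Result is zero, so values are equal
ZF = 1

1


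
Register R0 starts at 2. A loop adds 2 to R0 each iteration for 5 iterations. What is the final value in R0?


Starting value: R0 = 2
  Iter 1: R0 = 2 + 2 = 4
  Iter 2: R0 = 4 + 2 = 6
  Iter 3: R0 = 6 + 2 = 8
  Iter 4: R0 = 8 + 2 = 10
  Iter 5: R0 = 10 + 2 = 12
Final: R0 = 12

12


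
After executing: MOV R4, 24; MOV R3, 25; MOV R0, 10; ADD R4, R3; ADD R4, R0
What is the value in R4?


Register state trace:
  MOV R4, 24  → R4 = 24
  MOV R3, 25  → R3 = 25
  MOV R0, 10  → R0 = 10
  ADD R4, R3  → R4 = 24 + 25 = 49
  ADD R4, R0  → R4 = 49 + 10 = 59
Final: R4 = 59

59


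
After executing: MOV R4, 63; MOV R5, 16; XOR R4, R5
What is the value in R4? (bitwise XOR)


Register state trace:
  MOV R4, 63  → R4 = 63 (0b00111111)
  MOV R5, 16  → R5 = 16 (0b00010000)
  XOR R4, R5  → R4 = 63 XOR 16 = 47 (0b00101111)
Final: R4 = 47

47


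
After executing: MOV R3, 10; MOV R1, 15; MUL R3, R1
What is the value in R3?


Register state trace:
  MOV R3, 10  → R3 = 10
  MOV R1, 15  → R1 = 15
  MUL R3, R1  → R3 = 10 * 15 = 150
Final: R3 = 150

150


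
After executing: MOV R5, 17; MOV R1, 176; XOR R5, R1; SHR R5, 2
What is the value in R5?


Register state trace:
  MOV R5, 17  → R5 = 17 (0b00010001)
  MOV R1, 176  → R1 = 176 (0b10110000)
  XOR R5, R1  → R5 = 17 XOR 176 = 161 (0b10100001)
  SHR R5, 2  → R5 = 161 >> 2 = 40
Final: R5 = 40

40


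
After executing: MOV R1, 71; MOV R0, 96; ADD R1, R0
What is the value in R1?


Register state trace:
  MOV R1, 71  → R1 = 71
  MOV R0, 96  → R0 = 96
  ADD R1, R0  → R1 = 71 + 96 = 167
Final: R1 = 167

167


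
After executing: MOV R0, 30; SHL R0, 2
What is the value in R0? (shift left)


Register state trace:
  MOV R0, 30  → R0 = 30
  SHL R0, 2  → R0 = 30 << 2 = 30 * 2^2 = 120
Final: R0 = 120

120


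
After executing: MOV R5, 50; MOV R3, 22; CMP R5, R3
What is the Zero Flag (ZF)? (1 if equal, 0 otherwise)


Register state trace:
  MOV R5, 50  → R5 = 50
  MOV R3, 22  → R3 = 22
  CMP R5, R3  → computes 50 - 22 = 28
  Result is nonzero, so values are not equal
ZF = 0

0


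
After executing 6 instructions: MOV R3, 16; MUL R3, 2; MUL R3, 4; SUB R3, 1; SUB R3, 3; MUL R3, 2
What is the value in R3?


Register state trace:
  MOV R3, 16  → R3 = 16
  MUL R3, 2  → R3 = 16 * 2 = 32
  MUL R3, 4  → R3 = 32 * 4 = 128
  SUB R3, 1  → R3 = 128 - 1 = 127
  SUB R3, 3  → R3 = 127 - 3 = 124
  MUL R3, 2  → R3 = 124 * 2 = 248
Final: R3 = 248

248


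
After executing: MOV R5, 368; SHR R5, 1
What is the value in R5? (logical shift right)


Register state trace:
  MOV R5, 368  → R5 = 368
  SHR R5, 1  → R5 = 368 >> 1 = 368 // 2^1 = 184
Final: R5 = 184

184


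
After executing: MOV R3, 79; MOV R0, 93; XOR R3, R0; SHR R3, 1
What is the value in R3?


Register state trace:
  MOV R3, 79  → R3 = 79 (0b01001111)
  MOV R0, 93  → R0 = 93 (0b01011101)
  XOR R3, R0  → R3 = 79 XOR 93 = 18 (0b00010010)
  SHR R3, 1  → R3 = 18 >> 1 = 9
Final: R3 = 9

9


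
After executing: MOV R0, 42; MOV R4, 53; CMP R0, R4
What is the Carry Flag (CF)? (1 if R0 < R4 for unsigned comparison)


Register state trace:
  MOV R0, 42  → R0 = 42
  MOV R4, 53  → R4 = 53
  CMP R0, R4  → unsigned 42 - 53: borrow occurs
  42 < 53, so CF = 1
CF = 1

1


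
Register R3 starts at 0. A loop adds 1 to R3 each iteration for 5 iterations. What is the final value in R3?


Starting value: R3 = 0
  Iter 1: R3 = 0 + 1 = 1
  Iter 2: R3 = 1 + 1 = 2
  Iter 3: R3 = 2 + 1 = 3
  Iter 4: R3 = 3 + 1 = 4
  Iter 5: R3 = 4 + 1 = 5
Final: R3 = 5

5


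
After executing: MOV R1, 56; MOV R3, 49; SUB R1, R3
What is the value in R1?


Register state trace:
  MOV R1, 56  → R1 = 56
  MOV R3, 49  → R3 = 49
  SUB R1, R3  → R1 = 56 - 49 = 7
Final: R1 = 7

7


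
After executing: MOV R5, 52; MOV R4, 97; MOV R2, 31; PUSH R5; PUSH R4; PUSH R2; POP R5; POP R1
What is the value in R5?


Stack trace (top is rightmost):
  MOV R5, 52  → R5 = 52
  MOV R4, 97  → R4 = 97
  MOV R2, 31  → R2 = 31
  PUSH R5  → stack: [52]
  PUSH R4  → stack: [52, 97]
  PUSH R2  → stack: [52, 97, 31]
  POP R5  → R5 = 31, stack: [52, 97]
  POP R1  → R1 = 97, stack: [52]
Final: R5 = 31

31


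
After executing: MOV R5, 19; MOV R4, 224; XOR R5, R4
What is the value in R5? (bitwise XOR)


Register state trace:
  MOV R5, 19  → R5 = 19 (0b00010011)
  MOV R4, 224  → R4 = 224 (0b11100000)
  XOR R5, R4  → R5 = 19 XOR 224 = 243 (0b11110011)
Final: R5 = 243

243


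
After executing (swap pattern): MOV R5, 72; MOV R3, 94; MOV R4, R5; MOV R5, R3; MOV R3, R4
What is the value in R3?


Register state trace (swap pattern):
  MOV R5, 72  → R5 = 72
  MOV R3, 94  → R3 = 94
  MOV R4, R5  → R4 = 72  (save R5)
  MOV R5, R3  → R5 = 94  (R5 gets R3's value)
  MOV R3, R4  → R3 = 72  (R3 gets saved value)
Final: R3 = 72

72


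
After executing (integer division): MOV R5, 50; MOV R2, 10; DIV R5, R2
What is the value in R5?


Register state trace:
  MOV R5, 50  → R5 = 50
  MOV R2, 10  → R2 = 10
  DIV R5, R2  → R5 = 50 // 10 = 5
Final: R5 = 5

5


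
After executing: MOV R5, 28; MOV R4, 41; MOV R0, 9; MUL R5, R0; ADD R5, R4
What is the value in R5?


Register state trace:
  MOV R5, 28  → R5 = 28
  MOV R4, 41  → R4 = 41
  MOV R0, 9  → R0 = 9
  MUL R5, R0  → R5 = 28 * 9 = 252
  ADD R5, R4  → R5 = 252 + 41 = 293
Final: R5 = 293

293


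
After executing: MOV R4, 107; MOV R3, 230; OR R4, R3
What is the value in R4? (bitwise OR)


Register state trace:
  MOV R4, 107  → R4 = 107 (0b01101011)
  MOV R3, 230  → R3 = 230 (0b11100110)
  OR R4, R3   → R4 = 107 OR 230 = 239 (0b11101111)
Final: R4 = 239

239


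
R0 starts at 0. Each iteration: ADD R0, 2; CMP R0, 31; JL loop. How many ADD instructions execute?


Loop trace (R0 starts at 0, target 31, step 2):
  ADD #1: R0 = 0 + 2 = 2  → 2 < 31, loop
  ADD #2: R0 = 2 + 2 = 4  → 4 < 31, loop
  ADD #3: R0 = 4 + 2 = 6  → 6 < 31, loop
  ADD #4: R0 = 6 + 2 = 8  → 8 < 31, loop
  ADD #5: R0 = 8 + 2 = 10  → 10 < 31, loop
  ADD #6: R0 = 10 + 2 = 12  → 12 < 31, loop
  ADD #7: R0 = 12 + 2 = 14  → 14 < 31, loop
  ADD #8: R0 = 14 + 2 = 16  → 16 < 31, loop
  ADD #9: R0 = 16 + 2 = 18  → 18 < 31, loop
  ADD #10: R0 = 18 + 2 = 20  → 20 < 31, loop
  ADD #11: R0 = 20 + 2 = 22  → 22 < 31, loop
  ADD #12: R0 = 22 + 2 = 24  → 24 < 31, loop
  ADD #13: R0 = 24 + 2 = 26  → 26 < 31, loop
  ADD #14: R0 = 26 + 2 = 28  → 28 < 31, loop
  ADD #15: R0 = 28 + 2 = 30  → 30 < 31, loop
  ADD #16: R0 = 30 + 2 = 32  → 32 >= 31, exit
Total ADD instructions: 16

16


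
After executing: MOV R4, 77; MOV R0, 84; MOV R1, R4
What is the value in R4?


Register state trace:
  MOV R4, 77  → R4 = 77
  MOV R0, 84  → R0 = 84
  MOV R1, R4  → R1 = 77
Final: R4 = 77

77


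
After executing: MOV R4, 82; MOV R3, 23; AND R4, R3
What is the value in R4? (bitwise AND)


Register state trace:
  MOV R4, 82  → R4 = 82 (0b01010010)
  MOV R3, 23  → R3 = 23 (0b00010111)
  AND R4, R3  → R4 = 82 AND 23 = 18 (0b00010010)
Final: R4 = 18

18


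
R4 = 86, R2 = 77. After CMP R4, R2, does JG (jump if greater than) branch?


Trace:
  R4 = 86, R2 = 77
  CMP R4, R2  → compares 86 vs 77
  JG checks: is 86 greater than 77?
  86 > 77, so condition is true
Branch taken: Yes

Yes


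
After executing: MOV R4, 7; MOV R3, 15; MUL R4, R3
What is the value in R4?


Register state trace:
  MOV R4, 7  → R4 = 7
  MOV R3, 15  → R3 = 15
  MUL R4, R3  → R4 = 7 * 15 = 105
Final: R4 = 105

105


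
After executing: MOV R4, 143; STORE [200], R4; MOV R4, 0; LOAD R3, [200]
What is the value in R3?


Register and memory trace:
  MOV R4, 143  → R4 = 143
  STORE [200], R4  → mem[200] = 143
  MOV R4, 0  → R4 = 0
  LOAD R3, [200]  → R3 = mem[200] = 143
Final: R3 = 143

143


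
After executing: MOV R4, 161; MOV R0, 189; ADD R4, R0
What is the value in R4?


Register state trace:
  MOV R4, 161  → R4 = 161
  MOV R0, 189  → R0 = 189
  ADD R4, R0  → R4 = 161 + 189 = 350
Final: R4 = 350

350


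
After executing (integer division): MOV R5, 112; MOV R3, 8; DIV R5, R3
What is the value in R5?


Register state trace:
  MOV R5, 112  → R5 = 112
  MOV R3, 8  → R3 = 8
  DIV R5, R3  → R5 = 112 // 8 = 14
Final: R5 = 14

14


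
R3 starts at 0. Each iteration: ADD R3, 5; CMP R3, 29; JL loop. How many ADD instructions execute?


Loop trace (R3 starts at 0, target 29, step 5):
  ADD #1: R3 = 0 + 5 = 5  → 5 < 29, loop
  ADD #2: R3 = 5 + 5 = 10  → 10 < 29, loop
  ADD #3: R3 = 10 + 5 = 15  → 15 < 29, loop
  ADD #4: R3 = 15 + 5 = 20  → 20 < 29, loop
  ADD #5: R3 = 20 + 5 = 25  → 25 < 29, loop
  ADD #6: R3 = 25 + 5 = 30  → 30 >= 29, exit
Total ADD instructions: 6

6


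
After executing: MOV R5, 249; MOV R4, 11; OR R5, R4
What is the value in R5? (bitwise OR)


Register state trace:
  MOV R5, 249  → R5 = 249 (0b11111001)
  MOV R4, 11  → R4 = 11 (0b00001011)
  OR R5, R4   → R5 = 249 OR 11 = 251 (0b11111011)
Final: R5 = 251

251


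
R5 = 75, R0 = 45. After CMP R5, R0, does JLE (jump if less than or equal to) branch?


Trace:
  R5 = 75, R0 = 45
  CMP R5, R0  → compares 75 vs 45
  JLE checks: is 75 less than or equal to 45?
  75 > 45, so condition is false
Branch taken: No

No


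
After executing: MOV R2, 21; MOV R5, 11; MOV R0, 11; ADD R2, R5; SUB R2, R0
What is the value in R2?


Register state trace:
  MOV R2, 21  → R2 = 21
  MOV R5, 11  → R5 = 11
  MOV R0, 11  → R0 = 11
  ADD R2, R5  → R2 = 21 + 11 = 32
  SUB R2, R0  → R2 = 32 - 11 = 21
Final: R2 = 21

21


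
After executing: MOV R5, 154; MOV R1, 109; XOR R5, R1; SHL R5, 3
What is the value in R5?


Register state trace:
  MOV R5, 154  → R5 = 154 (0b10011010)
  MOV R1, 109  → R1 = 109 (0b01101101)
  XOR R5, R1  → R5 = 154 XOR 109 = 247 (0b11110111)
  SHL R5, 3  → R5 = 247 << 3 = 1976
Final: R5 = 1976

1976


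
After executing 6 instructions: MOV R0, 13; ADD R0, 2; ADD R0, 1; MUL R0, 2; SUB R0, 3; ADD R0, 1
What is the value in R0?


Register state trace:
  MOV R0, 13  → R0 = 13
  ADD R0, 2  → R0 = 13 + 2 = 15
  ADD R0, 1  → R0 = 15 + 1 = 16
  MUL R0, 2  → R0 = 16 * 2 = 32
  SUB R0, 3  → R0 = 32 - 3 = 29
  ADD R0, 1  → R0 = 29 + 1 = 30
Final: R0 = 30

30


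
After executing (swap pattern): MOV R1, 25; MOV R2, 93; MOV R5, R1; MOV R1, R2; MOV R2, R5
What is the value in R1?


Register state trace (swap pattern):
  MOV R1, 25  → R1 = 25
  MOV R2, 93  → R2 = 93
  MOV R5, R1  → R5 = 25  (save R1)
  MOV R1, R2  → R1 = 93  (R1 gets R2's value)
  MOV R2, R5  → R2 = 25  (R2 gets saved value)
Final: R1 = 93

93


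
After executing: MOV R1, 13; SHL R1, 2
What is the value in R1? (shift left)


Register state trace:
  MOV R1, 13  → R1 = 13
  SHL R1, 2  → R1 = 13 << 2 = 13 * 2^2 = 52
Final: R1 = 52

52


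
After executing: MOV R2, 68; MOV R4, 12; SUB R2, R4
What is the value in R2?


Register state trace:
  MOV R2, 68  → R2 = 68
  MOV R4, 12  → R4 = 12
  SUB R2, R4  → R2 = 68 - 12 = 56
Final: R2 = 56

56


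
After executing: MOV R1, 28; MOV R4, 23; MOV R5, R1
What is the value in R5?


Register state trace:
  MOV R1, 28  → R1 = 28
  MOV R4, 23  → R4 = 23
  MOV R5, R1  → R5 = 28
Final: R5 = 28

28


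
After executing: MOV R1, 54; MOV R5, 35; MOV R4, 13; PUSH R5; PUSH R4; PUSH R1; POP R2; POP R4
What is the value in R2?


Stack trace (top is rightmost):
  MOV R1, 54  → R1 = 54
  MOV R5, 35  → R5 = 35
  MOV R4, 13  → R4 = 13
  PUSH R5  → stack: [35]
  PUSH R4  → stack: [35, 13]
  PUSH R1  → stack: [35, 13, 54]
  POP R2  → R2 = 54, stack: [35, 13]
  POP R4  → R4 = 13, stack: [35]
Final: R2 = 54

54


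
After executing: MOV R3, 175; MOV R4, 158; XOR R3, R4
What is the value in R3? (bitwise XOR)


Register state trace:
  MOV R3, 175  → R3 = 175 (0b10101111)
  MOV R4, 158  → R4 = 158 (0b10011110)
  XOR R3, R4  → R3 = 175 XOR 158 = 49 (0b00110001)
Final: R3 = 49

49


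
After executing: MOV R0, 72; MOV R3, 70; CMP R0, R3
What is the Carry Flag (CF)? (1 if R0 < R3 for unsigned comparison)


Register state trace:
  MOV R0, 72  → R0 = 72
  MOV R3, 70  → R3 = 70
  CMP R0, R3  → unsigned 72 - 70: no borrow
  72 >= 70, so CF = 0
CF = 0

0


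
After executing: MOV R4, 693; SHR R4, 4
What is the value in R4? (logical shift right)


Register state trace:
  MOV R4, 693  → R4 = 693
  SHR R4, 4  → R4 = 693 >> 4 = 693 // 2^4 = 43
Final: R4 = 43

43


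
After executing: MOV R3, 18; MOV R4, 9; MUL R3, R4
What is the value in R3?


Register state trace:
  MOV R3, 18  → R3 = 18
  MOV R4, 9  → R4 = 9
  MUL R3, R4  → R3 = 18 * 9 = 162
Final: R3 = 162

162


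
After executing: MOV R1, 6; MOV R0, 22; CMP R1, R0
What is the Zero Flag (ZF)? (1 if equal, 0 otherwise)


Register state trace:
  MOV R1, 6  → R1 = 6
  MOV R0, 22  → R0 = 22
  CMP R1, R0  → computes 6 - 22 = -16
  Result is nonzero, so values are not equal
ZF = 0

0


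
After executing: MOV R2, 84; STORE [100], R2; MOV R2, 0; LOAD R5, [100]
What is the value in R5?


Register and memory trace:
  MOV R2, 84  → R2 = 84
  STORE [100], R2  → mem[100] = 84
  MOV R2, 0  → R2 = 0
  LOAD R5, [100]  → R5 = mem[100] = 84
Final: R5 = 84

84


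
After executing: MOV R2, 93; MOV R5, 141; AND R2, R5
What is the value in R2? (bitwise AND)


Register state trace:
  MOV R2, 93  → R2 = 93 (0b01011101)
  MOV R5, 141  → R5 = 141 (0b10001101)
  AND R2, R5  → R2 = 93 AND 141 = 13 (0b00001101)
Final: R2 = 13

13


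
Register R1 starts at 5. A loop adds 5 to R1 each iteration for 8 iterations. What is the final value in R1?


Starting value: R1 = 5
  Iter 1: R1 = 5 + 5 = 10
  Iter 2: R1 = 10 + 5 = 15
  Iter 3: R1 = 15 + 5 = 20
  Iter 4: R1 = 20 + 5 = 25
  Iter 5: R1 = 25 + 5 = 30
  Iter 6: R1 = 30 + 5 = 35
  Iter 7: R1 = 35 + 5 = 40
  Iter 8: R1 = 40 + 5 = 45
Final: R1 = 45

45


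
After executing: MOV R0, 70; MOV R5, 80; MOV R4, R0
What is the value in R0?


Register state trace:
  MOV R0, 70  → R0 = 70
  MOV R5, 80  → R5 = 80
  MOV R4, R0  → R4 = 70
Final: R0 = 70

70


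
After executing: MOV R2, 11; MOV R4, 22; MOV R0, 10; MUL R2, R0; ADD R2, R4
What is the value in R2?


Register state trace:
  MOV R2, 11  → R2 = 11
  MOV R4, 22  → R4 = 22
  MOV R0, 10  → R0 = 10
  MUL R2, R0  → R2 = 11 * 10 = 110
  ADD R2, R4  → R2 = 110 + 22 = 132
Final: R2 = 132

132


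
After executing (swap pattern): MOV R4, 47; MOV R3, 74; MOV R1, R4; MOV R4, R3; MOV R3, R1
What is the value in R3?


Register state trace (swap pattern):
  MOV R4, 47  → R4 = 47
  MOV R3, 74  → R3 = 74
  MOV R1, R4  → R1 = 47  (save R4)
  MOV R4, R3  → R4 = 74  (R4 gets R3's value)
  MOV R3, R1  → R3 = 47  (R3 gets saved value)
Final: R3 = 47

47


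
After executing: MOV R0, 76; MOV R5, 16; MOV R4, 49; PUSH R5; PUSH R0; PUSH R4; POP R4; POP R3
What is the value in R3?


Stack trace (top is rightmost):
  MOV R0, 76  → R0 = 76
  MOV R5, 16  → R5 = 16
  MOV R4, 49  → R4 = 49
  PUSH R5  → stack: [16]
  PUSH R0  → stack: [16, 76]
  PUSH R4  → stack: [16, 76, 49]
  POP R4  → R4 = 49, stack: [16, 76]
  POP R3  → R3 = 76, stack: [16]
Final: R3 = 76

76


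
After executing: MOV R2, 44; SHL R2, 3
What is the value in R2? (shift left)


Register state trace:
  MOV R2, 44  → R2 = 44
  SHL R2, 3  → R2 = 44 << 3 = 44 * 2^3 = 352
Final: R2 = 352

352


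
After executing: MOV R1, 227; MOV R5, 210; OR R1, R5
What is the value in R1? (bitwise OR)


Register state trace:
  MOV R1, 227  → R1 = 227 (0b11100011)
  MOV R5, 210  → R5 = 210 (0b11010010)
  OR R1, R5   → R1 = 227 OR 210 = 243 (0b11110011)
Final: R1 = 243

243


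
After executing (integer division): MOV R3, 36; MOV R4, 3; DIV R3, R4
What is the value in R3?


Register state trace:
  MOV R3, 36  → R3 = 36
  MOV R4, 3  → R4 = 3
  DIV R3, R4  → R3 = 36 // 3 = 12
Final: R3 = 12

12


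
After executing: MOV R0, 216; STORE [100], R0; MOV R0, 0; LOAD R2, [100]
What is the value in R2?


Register and memory trace:
  MOV R0, 216  → R0 = 216
  STORE [100], R0  → mem[100] = 216
  MOV R0, 0  → R0 = 0
  LOAD R2, [100]  → R2 = mem[100] = 216
Final: R2 = 216

216


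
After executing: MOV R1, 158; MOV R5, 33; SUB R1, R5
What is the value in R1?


Register state trace:
  MOV R1, 158  → R1 = 158
  MOV R5, 33  → R5 = 33
  SUB R1, R5  → R1 = 158 - 33 = 125
Final: R1 = 125

125


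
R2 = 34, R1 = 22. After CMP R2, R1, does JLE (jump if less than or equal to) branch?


Trace:
  R2 = 34, R1 = 22
  CMP R2, R1  → compares 34 vs 22
  JLE checks: is 34 less than or equal to 22?
  34 > 22, so condition is false
Branch taken: No

No


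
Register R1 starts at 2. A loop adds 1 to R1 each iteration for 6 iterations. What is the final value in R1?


Starting value: R1 = 2
  Iter 1: R1 = 2 + 1 = 3
  Iter 2: R1 = 3 + 1 = 4
  Iter 3: R1 = 4 + 1 = 5
  Iter 4: R1 = 5 + 1 = 6
  Iter 5: R1 = 6 + 1 = 7
  Iter 6: R1 = 7 + 1 = 8
Final: R1 = 8

8


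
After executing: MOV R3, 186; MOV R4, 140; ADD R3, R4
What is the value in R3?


Register state trace:
  MOV R3, 186  → R3 = 186
  MOV R4, 140  → R4 = 140
  ADD R3, R4  → R3 = 186 + 140 = 326
Final: R3 = 326

326


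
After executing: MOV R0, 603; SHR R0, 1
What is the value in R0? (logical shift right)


Register state trace:
  MOV R0, 603  → R0 = 603
  SHR R0, 1  → R0 = 603 >> 1 = 603 // 2^1 = 301
Final: R0 = 301

301


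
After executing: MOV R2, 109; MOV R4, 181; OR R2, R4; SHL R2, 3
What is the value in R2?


Register state trace:
  MOV R2, 109  → R2 = 109 (0b01101101)
  MOV R4, 181  → R4 = 181 (0b10110101)
  OR R2, R4  → R2 = 109 OR 181 = 253 (0b11111101)
  SHL R2, 3  → R2 = 253 << 3 = 2024
Final: R2 = 2024

2024


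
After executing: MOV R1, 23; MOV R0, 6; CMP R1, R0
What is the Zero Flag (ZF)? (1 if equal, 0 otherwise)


Register state trace:
  MOV R1, 23  → R1 = 23
  MOV R0, 6  → R0 = 6
  CMP R1, R0  → computes 23 - 6 = 17
  Result is nonzero, so values are not equal
ZF = 0

0


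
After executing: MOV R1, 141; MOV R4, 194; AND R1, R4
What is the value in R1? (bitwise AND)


Register state trace:
  MOV R1, 141  → R1 = 141 (0b10001101)
  MOV R4, 194  → R4 = 194 (0b11000010)
  AND R1, R4  → R1 = 141 AND 194 = 128 (0b10000000)
Final: R1 = 128

128


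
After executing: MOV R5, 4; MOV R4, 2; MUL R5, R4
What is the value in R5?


Register state trace:
  MOV R5, 4  → R5 = 4
  MOV R4, 2  → R4 = 2
  MUL R5, R4  → R5 = 4 * 2 = 8
Final: R5 = 8

8


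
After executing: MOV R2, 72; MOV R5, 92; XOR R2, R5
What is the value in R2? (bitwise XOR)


Register state trace:
  MOV R2, 72  → R2 = 72 (0b01001000)
  MOV R5, 92  → R5 = 92 (0b01011100)
  XOR R2, R5  → R2 = 72 XOR 92 = 20 (0b00010100)
Final: R2 = 20

20


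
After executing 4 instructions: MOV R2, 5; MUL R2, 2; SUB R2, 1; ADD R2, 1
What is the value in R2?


Register state trace:
  MOV R2, 5  → R2 = 5
  MUL R2, 2  → R2 = 5 * 2 = 10
  SUB R2, 1  → R2 = 10 - 1 = 9
  ADD R2, 1  → R2 = 9 + 1 = 10
Final: R2 = 10

10


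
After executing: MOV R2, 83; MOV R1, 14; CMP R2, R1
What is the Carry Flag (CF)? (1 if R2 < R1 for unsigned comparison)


Register state trace:
  MOV R2, 83  → R2 = 83
  MOV R1, 14  → R1 = 14
  CMP R2, R1  → unsigned 83 - 14: no borrow
  83 >= 14, so CF = 0
CF = 0

0


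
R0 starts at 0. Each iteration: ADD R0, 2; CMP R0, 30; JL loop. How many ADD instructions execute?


Loop trace (R0 starts at 0, target 30, step 2):
  ADD #1: R0 = 0 + 2 = 2  → 2 < 30, loop
  ADD #2: R0 = 2 + 2 = 4  → 4 < 30, loop
  ADD #3: R0 = 4 + 2 = 6  → 6 < 30, loop
  ADD #4: R0 = 6 + 2 = 8  → 8 < 30, loop
  ADD #5: R0 = 8 + 2 = 10  → 10 < 30, loop
  ADD #6: R0 = 10 + 2 = 12  → 12 < 30, loop
  ADD #7: R0 = 12 + 2 = 14  → 14 < 30, loop
  ADD #8: R0 = 14 + 2 = 16  → 16 < 30, loop
  ADD #9: R0 = 16 + 2 = 18  → 18 < 30, loop
  ADD #10: R0 = 18 + 2 = 20  → 20 < 30, loop
  ADD #11: R0 = 20 + 2 = 22  → 22 < 30, loop
  ADD #12: R0 = 22 + 2 = 24  → 24 < 30, loop
  ADD #13: R0 = 24 + 2 = 26  → 26 < 30, loop
  ADD #14: R0 = 26 + 2 = 28  → 28 < 30, loop
  ADD #15: R0 = 28 + 2 = 30  → 30 >= 30, exit
Total ADD instructions: 15

15


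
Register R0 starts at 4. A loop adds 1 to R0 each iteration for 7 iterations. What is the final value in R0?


Starting value: R0 = 4
  Iter 1: R0 = 4 + 1 = 5
  Iter 2: R0 = 5 + 1 = 6
  Iter 3: R0 = 6 + 1 = 7
  Iter 4: R0 = 7 + 1 = 8
  Iter 5: R0 = 8 + 1 = 9
  Iter 6: R0 = 9 + 1 = 10
  Iter 7: R0 = 10 + 1 = 11
Final: R0 = 11

11


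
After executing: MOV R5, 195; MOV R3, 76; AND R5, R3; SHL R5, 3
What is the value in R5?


Register state trace:
  MOV R5, 195  → R5 = 195 (0b11000011)
  MOV R3, 76  → R3 = 76 (0b01001100)
  AND R5, R3  → R5 = 195 AND 76 = 64 (0b01000000)
  SHL R5, 3  → R5 = 64 << 3 = 512
Final: R5 = 512

512


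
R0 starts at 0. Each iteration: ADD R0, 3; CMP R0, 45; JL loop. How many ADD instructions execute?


Loop trace (R0 starts at 0, target 45, step 3):
  ADD #1: R0 = 0 + 3 = 3  → 3 < 45, loop
  ADD #2: R0 = 3 + 3 = 6  → 6 < 45, loop
  ADD #3: R0 = 6 + 3 = 9  → 9 < 45, loop
  ADD #4: R0 = 9 + 3 = 12  → 12 < 45, loop
  ADD #5: R0 = 12 + 3 = 15  → 15 < 45, loop
  ADD #6: R0 = 15 + 3 = 18  → 18 < 45, loop
  ADD #7: R0 = 18 + 3 = 21  → 21 < 45, loop
  ADD #8: R0 = 21 + 3 = 24  → 24 < 45, loop
  ADD #9: R0 = 24 + 3 = 27  → 27 < 45, loop
  ADD #10: R0 = 27 + 3 = 30  → 30 < 45, loop
  ADD #11: R0 = 30 + 3 = 33  → 33 < 45, loop
  ADD #12: R0 = 33 + 3 = 36  → 36 < 45, loop
  ADD #13: R0 = 36 + 3 = 39  → 39 < 45, loop
  ADD #14: R0 = 39 + 3 = 42  → 42 < 45, loop
  ADD #15: R0 = 42 + 3 = 45  → 45 >= 45, exit
Total ADD instructions: 15

15


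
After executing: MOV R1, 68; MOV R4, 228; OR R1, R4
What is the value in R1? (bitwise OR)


Register state trace:
  MOV R1, 68  → R1 = 68 (0b01000100)
  MOV R4, 228  → R4 = 228 (0b11100100)
  OR R1, R4   → R1 = 68 OR 228 = 228 (0b11100100)
Final: R1 = 228

228


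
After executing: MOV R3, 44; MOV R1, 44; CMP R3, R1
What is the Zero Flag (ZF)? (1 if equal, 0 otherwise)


Register state trace:
  MOV R3, 44  → R3 = 44
  MOV R1, 44  → R1 = 44
  CMP R3, R1  → computes 44 - 44 = 0
  Result is zero, so values are equal
ZF = 1

1


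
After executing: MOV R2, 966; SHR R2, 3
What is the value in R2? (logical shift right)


Register state trace:
  MOV R2, 966  → R2 = 966
  SHR R2, 3  → R2 = 966 >> 3 = 966 // 2^3 = 120
Final: R2 = 120

120


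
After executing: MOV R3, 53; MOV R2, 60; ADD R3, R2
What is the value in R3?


Register state trace:
  MOV R3, 53  → R3 = 53
  MOV R2, 60  → R2 = 60
  ADD R3, R2  → R3 = 53 + 60 = 113
Final: R3 = 113

113


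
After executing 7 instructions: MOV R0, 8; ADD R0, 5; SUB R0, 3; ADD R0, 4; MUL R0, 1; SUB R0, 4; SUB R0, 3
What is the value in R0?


Register state trace:
  MOV R0, 8  → R0 = 8
  ADD R0, 5  → R0 = 8 + 5 = 13
  SUB R0, 3  → R0 = 13 - 3 = 10
  ADD R0, 4  → R0 = 10 + 4 = 14
  MUL R0, 1  → R0 = 14 * 1 = 14
  SUB R0, 4  → R0 = 14 - 4 = 10
  SUB R0, 3  → R0 = 10 - 3 = 7
Final: R0 = 7

7


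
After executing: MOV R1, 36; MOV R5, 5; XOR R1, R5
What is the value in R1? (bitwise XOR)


Register state trace:
  MOV R1, 36  → R1 = 36 (0b00100100)
  MOV R5, 5  → R5 = 5 (0b00000101)
  XOR R1, R5  → R1 = 36 XOR 5 = 33 (0b00100001)
Final: R1 = 33

33


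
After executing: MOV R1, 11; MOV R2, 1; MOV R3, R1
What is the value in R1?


Register state trace:
  MOV R1, 11  → R1 = 11
  MOV R2, 1  → R2 = 1
  MOV R3, R1  → R3 = 11
Final: R1 = 11

11


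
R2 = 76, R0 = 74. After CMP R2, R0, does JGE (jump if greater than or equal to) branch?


Trace:
  R2 = 76, R0 = 74
  CMP R2, R0  → compares 76 vs 74
  JGE checks: is 76 greater than or equal to 74?
  76 > 74, so condition is true
Branch taken: Yes

Yes


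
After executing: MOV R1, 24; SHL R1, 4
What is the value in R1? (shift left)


Register state trace:
  MOV R1, 24  → R1 = 24
  SHL R1, 4  → R1 = 24 << 4 = 24 * 2^4 = 384
Final: R1 = 384

384


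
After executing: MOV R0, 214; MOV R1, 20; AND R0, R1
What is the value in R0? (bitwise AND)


Register state trace:
  MOV R0, 214  → R0 = 214 (0b11010110)
  MOV R1, 20  → R1 = 20 (0b00010100)
  AND R0, R1  → R0 = 214 AND 20 = 20 (0b00010100)
Final: R0 = 20

20


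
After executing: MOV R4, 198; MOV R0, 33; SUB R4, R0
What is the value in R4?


Register state trace:
  MOV R4, 198  → R4 = 198
  MOV R0, 33  → R0 = 33
  SUB R4, R0  → R4 = 198 - 33 = 165
Final: R4 = 165

165


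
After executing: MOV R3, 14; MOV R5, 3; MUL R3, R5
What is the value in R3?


Register state trace:
  MOV R3, 14  → R3 = 14
  MOV R5, 3  → R5 = 3
  MUL R3, R5  → R3 = 14 * 3 = 42
Final: R3 = 42

42


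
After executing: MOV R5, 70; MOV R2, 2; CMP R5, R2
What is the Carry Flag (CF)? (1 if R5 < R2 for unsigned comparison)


Register state trace:
  MOV R5, 70  → R5 = 70
  MOV R2, 2  → R2 = 2
  CMP R5, R2  → unsigned 70 - 2: no borrow
  70 >= 2, so CF = 0
CF = 0

0


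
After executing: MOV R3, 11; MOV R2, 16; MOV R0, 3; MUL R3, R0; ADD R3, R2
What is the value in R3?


Register state trace:
  MOV R3, 11  → R3 = 11
  MOV R2, 16  → R2 = 16
  MOV R0, 3  → R0 = 3
  MUL R3, R0  → R3 = 11 * 3 = 33
  ADD R3, R2  → R3 = 33 + 16 = 49
Final: R3 = 49

49
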